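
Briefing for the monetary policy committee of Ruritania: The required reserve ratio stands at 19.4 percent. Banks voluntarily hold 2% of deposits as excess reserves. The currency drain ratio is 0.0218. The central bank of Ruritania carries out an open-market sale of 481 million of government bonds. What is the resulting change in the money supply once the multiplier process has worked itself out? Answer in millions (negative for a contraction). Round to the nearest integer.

The money multiplier is m = (1 + c) / (rr + e + c) = (1 + 0.0218) / (0.194 + 0.02 + 0.0218) ≈ 4.3333.
The sale removes 481 million of base, so ΔM = m × ΔMB = 4.3333 × (−481) = -2084.3173 million.

-2084 million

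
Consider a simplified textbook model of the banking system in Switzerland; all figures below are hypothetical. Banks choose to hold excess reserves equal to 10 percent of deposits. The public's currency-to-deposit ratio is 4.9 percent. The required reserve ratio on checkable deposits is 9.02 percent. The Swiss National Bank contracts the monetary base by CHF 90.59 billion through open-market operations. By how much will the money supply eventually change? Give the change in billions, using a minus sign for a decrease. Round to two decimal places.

The money multiplier is m = (1 + c) / (rr + e + c) = (1 + 0.049) / (0.0902 + 0.1 + 0.049) ≈ 4.38545.
The sale removes 90.59 billion of base, so ΔM = m × ΔMB = 4.38545 × (−90.59) ≈ -397.2779 billion.

-397.28 billion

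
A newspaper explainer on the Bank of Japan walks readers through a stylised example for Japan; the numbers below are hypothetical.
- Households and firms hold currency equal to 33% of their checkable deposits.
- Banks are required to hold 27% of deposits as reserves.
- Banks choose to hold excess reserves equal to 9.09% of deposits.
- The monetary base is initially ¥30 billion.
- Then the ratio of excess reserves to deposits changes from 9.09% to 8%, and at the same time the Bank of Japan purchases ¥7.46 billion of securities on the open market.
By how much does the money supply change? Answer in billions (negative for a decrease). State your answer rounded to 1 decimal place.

Before: m₁ = (1 + 0.33) / (0.27 + 0.0909 + 0.33) ≈ 1.9250, MB₁ = 30, so M₁ = 1.9250 × 30 = 57.75 billion.
After: m₂ = (1 + 0.33) / (0.27 + 0.08 + 0.33) ≈ 1.9559, MB₂ = 30 + 7.46 = 37.46, so M₂ = 1.9559 × 37.46 ≈ 73.268 billion.
ΔM = M₂ − M₁ = 73.268 − 57.75 = 15.518 billion.

¥15.5 billion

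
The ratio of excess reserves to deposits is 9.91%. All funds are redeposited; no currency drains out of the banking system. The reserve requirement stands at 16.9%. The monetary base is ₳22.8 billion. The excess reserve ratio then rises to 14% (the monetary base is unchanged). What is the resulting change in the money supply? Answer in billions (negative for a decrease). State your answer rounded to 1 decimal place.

-11.3 billion

Initially m₁ = 1 / (0.169 + 0.0991) ≈ 3.73, so M₁ = 3.73 × 22.8 = 85.044 billion.
After the change m₂ = 1 / (0.169 + 0.14) ≈ 3.2362, so M₂ = 3.2362 × 22.8 ≈ 73.7854 billion.
ΔM = M₂ − M₁ = 73.7854 − 85.044 = -11.2586 billion.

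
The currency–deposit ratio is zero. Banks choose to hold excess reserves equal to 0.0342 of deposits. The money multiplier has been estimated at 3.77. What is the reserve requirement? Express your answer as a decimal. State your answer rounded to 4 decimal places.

Using m = 3.77. Since m = (1 + c)/(c + rr + e), the denominator satisfies c + rr + e = (1 + c)/m = (1 + 0) / 3.77 ≈ 0.265252.
With c = 0 and e = 0.0342, the reserve requirement is 0.265252 − 0 − 0.0342 = 0.231052.

0.2311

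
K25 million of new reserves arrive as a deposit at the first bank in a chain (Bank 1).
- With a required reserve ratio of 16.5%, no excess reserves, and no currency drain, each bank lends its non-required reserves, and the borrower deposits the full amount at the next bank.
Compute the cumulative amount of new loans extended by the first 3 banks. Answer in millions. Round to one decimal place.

K52.9 million

Bank i lends (1 − rr)^i of the original deposit: Bank 1 lends 25·0.8350 = 20.8750, Bank 2 lends 25·0.8350² ≈ 17.4306, and so on.
Summing a geometric series: total = 25·[0.8350·(1 − 0.8350^3) / (1 − 0.8350)] ≈ 52.8602 million.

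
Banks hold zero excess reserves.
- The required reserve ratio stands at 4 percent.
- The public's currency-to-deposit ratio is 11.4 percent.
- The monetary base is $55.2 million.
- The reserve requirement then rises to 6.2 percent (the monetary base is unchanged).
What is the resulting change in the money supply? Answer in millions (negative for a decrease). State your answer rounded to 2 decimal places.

Initially m₁ = (1 + 0.114) / (0.04 + 0.114) ≈ 7.23377, so M₁ = 7.23377 × 55.2 ≈ 399.3041 million.
After the change m₂ = (1 + 0.114) / (0.062 + 0.114) ≈ 6.32955, so M₂ = 6.32955 × 55.2 ≈ 349.3912 million.
ΔM = M₂ − M₁ = 349.3912 − 399.3041 = -49.9129 million.

-49.91 million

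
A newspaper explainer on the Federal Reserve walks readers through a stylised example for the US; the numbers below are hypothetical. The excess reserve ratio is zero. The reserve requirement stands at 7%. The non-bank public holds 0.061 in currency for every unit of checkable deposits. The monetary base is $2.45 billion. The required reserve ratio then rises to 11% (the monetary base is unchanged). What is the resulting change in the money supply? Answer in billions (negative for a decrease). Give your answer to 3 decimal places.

-4.642 billion

Initially m₁ = (1 + 0.061) / (0.07 + 0.061) ≈ 8.09924, so M₁ = 8.09924 × 2.45 ≈ 19.8431 billion.
After the change m₂ = (1 + 0.061) / (0.11 + 0.061) ≈ 6.20468, so M₂ = 6.20468 × 2.45 ≈ 15.2015 billion.
ΔM = M₂ − M₁ = 15.2015 − 19.8431 = -4.6416 billion.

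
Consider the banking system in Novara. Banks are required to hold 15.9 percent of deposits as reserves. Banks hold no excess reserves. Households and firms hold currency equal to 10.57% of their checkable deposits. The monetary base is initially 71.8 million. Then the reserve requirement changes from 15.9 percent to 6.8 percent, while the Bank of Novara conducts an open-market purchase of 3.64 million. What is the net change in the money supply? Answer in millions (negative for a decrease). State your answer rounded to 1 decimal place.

Before: m₁ = (1 + 0.1057) / (0.159 + 0.1057) ≈ 4.1772, MB₁ = 71.8, so M₁ = 4.1772 × 71.8 ≈ 299.923 million.
After: m₂ = (1 + 0.1057) / (0.068 + 0.1057) ≈ 6.3656, MB₂ = 71.8 + 3.64 = 75.44, so M₂ = 6.3656 × 75.44 ≈ 480.2209 million.
ΔM = M₂ − M₁ = 480.2209 − 299.923 = 180.2979 million.

180.3 million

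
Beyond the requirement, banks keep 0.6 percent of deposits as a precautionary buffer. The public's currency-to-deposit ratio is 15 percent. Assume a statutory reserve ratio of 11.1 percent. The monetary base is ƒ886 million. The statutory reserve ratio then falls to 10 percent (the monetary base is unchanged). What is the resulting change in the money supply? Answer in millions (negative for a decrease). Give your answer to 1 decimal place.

Initially m₁ = (1 + 0.15) / (0.111 + 0.006 + 0.15) ≈ 4.30712, so M₁ = 4.30712 × 886 ≈ 3816.1083 million.
After the change m₂ = (1 + 0.15) / (0.1 + 0.006 + 0.15) ≈ 4.49219, so M₂ = 4.49219 × 886 ≈ 3980.0803 million.
ΔM = M₂ − M₁ = 3980.0803 − 3816.1083 = 163.972 million.

ƒ164.0 million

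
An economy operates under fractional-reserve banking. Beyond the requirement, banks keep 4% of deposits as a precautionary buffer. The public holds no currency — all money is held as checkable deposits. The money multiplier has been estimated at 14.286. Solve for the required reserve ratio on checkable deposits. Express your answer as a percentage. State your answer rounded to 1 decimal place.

3.0%

Using m = 14.286. Since m = (1 + c)/(c + rr + e), the denominator satisfies c + rr + e = (1 + c)/m = (1 + 0) / 14.286 ≈ 0.069999.
With c = 0 and e = 0.04, the required reserve ratio on checkable deposits is 0.069999 − 0 − 0.04 = 0.029999.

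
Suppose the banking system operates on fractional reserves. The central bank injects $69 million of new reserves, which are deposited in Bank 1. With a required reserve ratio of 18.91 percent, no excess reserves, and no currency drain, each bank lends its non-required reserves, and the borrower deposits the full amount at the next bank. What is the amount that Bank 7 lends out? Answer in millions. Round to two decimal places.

$15.91 million

Each bank lends a fraction (1 − rr) = 0.8109 of the deposit it receives, so Bank 7 receives 69·0.8109^6 and lends 69·0.8109^7 ≈ 15.9082 million.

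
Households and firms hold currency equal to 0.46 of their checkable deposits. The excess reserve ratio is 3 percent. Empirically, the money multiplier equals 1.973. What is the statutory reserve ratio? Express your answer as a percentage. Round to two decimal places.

25.00%

Using m = 1.973. Since m = (1 + c)/(c + rr + e), the denominator satisfies c + rr + e = (1 + c)/m = (1 + 0.46) / 1.973 ≈ 0.739990.
With c = 0.46 and e = 0.03, the statutory reserve ratio is 0.739990 − 0.46 − 0.03 = 0.24999.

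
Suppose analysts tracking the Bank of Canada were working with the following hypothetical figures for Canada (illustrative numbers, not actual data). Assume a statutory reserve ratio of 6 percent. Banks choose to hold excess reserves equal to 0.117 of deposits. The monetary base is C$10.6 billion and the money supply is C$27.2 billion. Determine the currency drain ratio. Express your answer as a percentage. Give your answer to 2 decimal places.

34.85%

Using m = M/MB = 27.2/10.6 ≈ 2.566038. From m = (1 + c)/(c + rr + e), rearranging gives 1 + c = m·(c + rr + e), so c·(1 − m) = m·(rr + e) − 1.
Hence c = [m·(rr + e) − 1]/(1 − m) = [2.566038 × (0.06 + 0.117) − 1] / (1 − 2.566038) ≈ 0.348530.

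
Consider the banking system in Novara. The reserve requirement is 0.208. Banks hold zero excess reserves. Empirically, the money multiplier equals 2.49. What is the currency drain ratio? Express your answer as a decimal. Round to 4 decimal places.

Using m = 2.49. From m = (1 + c)/(c + rr + e), rearranging gives 1 + c = m·(c + rr + e), so c·(1 − m) = m·(rr + e) − 1.
Hence c = [m·(rr + e) − 1]/(1 − m) = [2.49 × (0.208 + 0) − 1] / (1 − 2.49) ≈ 0.323544.

0.3235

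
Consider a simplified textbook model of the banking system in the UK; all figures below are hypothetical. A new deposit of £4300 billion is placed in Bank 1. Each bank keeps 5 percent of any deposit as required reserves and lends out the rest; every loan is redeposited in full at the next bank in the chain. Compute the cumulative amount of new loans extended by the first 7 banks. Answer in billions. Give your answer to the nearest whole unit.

Bank i lends (1 − rr)^i of the original deposit: Bank 1 lends 4300·0.9500 = 4085.0000, Bank 2 lends 4300·0.9500² = 3880.7500, and so on.
Summing a geometric series: total = 4300·[0.9500·(1 − 0.9500^7) / (1 − 0.9500)] ≈ 24645.8429 billion.

£24646 billion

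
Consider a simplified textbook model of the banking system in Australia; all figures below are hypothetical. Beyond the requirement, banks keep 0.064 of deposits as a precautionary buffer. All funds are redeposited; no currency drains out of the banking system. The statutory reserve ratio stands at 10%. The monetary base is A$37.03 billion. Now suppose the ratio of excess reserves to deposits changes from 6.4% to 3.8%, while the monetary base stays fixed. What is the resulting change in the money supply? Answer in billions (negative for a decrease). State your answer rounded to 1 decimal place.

A$42.5 billion

Initially m₁ = 1 / (0.1 + 0.064) ≈ 6.0976, so M₁ = 6.0976 × 37.03 ≈ 225.7941 billion.
After the change m₂ = 1 / (0.1 + 0.038) ≈ 7.2464, so M₂ = 7.2464 × 37.03 ≈ 268.3342 billion.
ΔM = M₂ − M₁ = 268.3342 − 225.7941 = 42.5401 billion.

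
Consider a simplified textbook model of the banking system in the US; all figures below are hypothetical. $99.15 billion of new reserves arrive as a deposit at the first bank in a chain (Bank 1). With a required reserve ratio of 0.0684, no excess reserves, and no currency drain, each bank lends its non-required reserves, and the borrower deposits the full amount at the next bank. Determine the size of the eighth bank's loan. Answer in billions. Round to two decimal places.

$56.25 billion

Each bank lends a fraction (1 − rr) = 0.9316 of the deposit it receives, so Bank 8 receives 99.15·0.9316^7 and lends 99.15·0.9316^8 ≈ 56.2508 billion.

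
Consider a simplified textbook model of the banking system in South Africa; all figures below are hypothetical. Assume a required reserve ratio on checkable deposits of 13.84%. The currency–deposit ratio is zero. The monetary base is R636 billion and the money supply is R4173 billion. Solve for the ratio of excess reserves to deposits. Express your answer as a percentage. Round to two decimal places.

Using m = M/MB = 4173/636 ≈ 6.561321. Since m = (1 + c)/(c + rr + e), the denominator satisfies c + rr + e = (1 + c)/m = (1 + 0) / 6.561321 ≈ 0.152408.
With c = 0 and rr = 0.1384, the ratio of excess reserves to deposits is 0.152408 − 0 − 0.1384 = 0.014008.

1.40%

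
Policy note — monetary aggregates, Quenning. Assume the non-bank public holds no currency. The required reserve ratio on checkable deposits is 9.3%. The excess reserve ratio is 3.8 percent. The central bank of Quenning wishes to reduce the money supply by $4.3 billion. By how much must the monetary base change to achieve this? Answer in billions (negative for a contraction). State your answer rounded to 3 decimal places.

The money multiplier is m = 1 / (rr + e) = 1 / (0.093 + 0.038) ≈ 7.63359.
ΔMB = ΔM / m = (−4.3) / 7.63359 ≈ -0.5633 billion.

-0.563 billion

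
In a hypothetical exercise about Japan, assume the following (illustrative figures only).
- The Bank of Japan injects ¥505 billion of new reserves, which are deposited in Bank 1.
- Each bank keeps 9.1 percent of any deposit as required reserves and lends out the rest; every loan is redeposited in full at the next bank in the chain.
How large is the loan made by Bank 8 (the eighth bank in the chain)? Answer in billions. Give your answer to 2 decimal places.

Each bank lends a fraction (1 − rr) = 0.9090 of the deposit it receives, so Bank 8 receives 505·0.9090^7 and lends 505·0.9090^8 ≈ 235.3978 billion.

¥235.40 billion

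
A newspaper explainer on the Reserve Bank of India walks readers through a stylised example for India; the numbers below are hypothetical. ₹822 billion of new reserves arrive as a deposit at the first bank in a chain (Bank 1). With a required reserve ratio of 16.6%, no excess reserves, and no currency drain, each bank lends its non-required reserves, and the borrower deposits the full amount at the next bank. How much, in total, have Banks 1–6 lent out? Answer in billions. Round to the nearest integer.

₹2740 billion

Bank i lends (1 − rr)^i of the original deposit: Bank 1 lends 822·0.8340 = 685.5480, Bank 2 lends 822·0.8340² ≈ 571.7470, and so on.
Summing a geometric series: total = 822·[0.8340·(1 − 0.8340^6) / (1 − 0.8340)] ≈ 2740.0911 billion.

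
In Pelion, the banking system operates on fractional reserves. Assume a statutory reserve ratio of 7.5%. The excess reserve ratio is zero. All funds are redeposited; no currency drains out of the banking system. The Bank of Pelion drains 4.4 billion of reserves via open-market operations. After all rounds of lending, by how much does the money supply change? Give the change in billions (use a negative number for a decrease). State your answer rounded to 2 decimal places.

The simple money multiplier is m = 1/rr = 1/0.075 ≈ 13.3333.
An open-market sale reduces the monetary base by 4.4 billion, so ΔM = m × ΔMB = 13.3333 × (−4.4) ≈ -58.6665 billion.

-58.67 billion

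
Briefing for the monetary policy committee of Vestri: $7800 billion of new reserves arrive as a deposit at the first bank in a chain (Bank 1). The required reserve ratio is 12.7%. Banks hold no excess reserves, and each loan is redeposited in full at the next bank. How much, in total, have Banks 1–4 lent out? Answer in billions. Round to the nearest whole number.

Bank i lends (1 − rr)^i of the original deposit: Bank 1 lends 7800·0.8730 = 6809.4000, Bank 2 lends 7800·0.8730² = 5944.6062, and so on.
Summing a geometric series: total = 7800·[0.8730·(1 − 0.8730^4) / (1 − 0.8730)] ≈ 22474.2042 billion.

$22474 billion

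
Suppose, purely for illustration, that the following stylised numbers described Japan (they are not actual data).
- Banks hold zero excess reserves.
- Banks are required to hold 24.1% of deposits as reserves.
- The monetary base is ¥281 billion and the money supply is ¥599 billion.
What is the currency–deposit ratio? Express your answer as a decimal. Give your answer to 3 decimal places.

Using m = M/MB = 599/281 ≈ 2.131673. From m = (1 + c)/(c + rr + e), rearranging gives 1 + c = m·(c + rr + e), so c·(1 − m) = m·(rr + e) − 1.
Hence c = [m·(rr + e) − 1]/(1 − m) = [2.131673 × (0.241 + 0) − 1] / (1 − 2.131673) ≈ 0.429688.

0.430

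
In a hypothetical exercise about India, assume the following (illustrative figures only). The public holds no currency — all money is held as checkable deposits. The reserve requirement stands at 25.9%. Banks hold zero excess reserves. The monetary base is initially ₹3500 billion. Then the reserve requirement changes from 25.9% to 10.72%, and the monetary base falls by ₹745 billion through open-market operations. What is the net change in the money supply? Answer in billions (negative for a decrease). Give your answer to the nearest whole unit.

₹12186 billion

Before: m₁ = 1 / (0.259) ≈ 3.86100, MB₁ = 3500, so M₁ = 3.86100 × 3500 = 13513.5 billion.
After: m₂ = 1 / (0.1072) ≈ 9.32836, MB₂ = 3500 − 745 = 2755, so M₂ = 9.32836 × 2755 = 25699.6318 billion.
ΔM = M₂ − M₁ = 25699.6318 − 13513.5 = 12186.1318 billion.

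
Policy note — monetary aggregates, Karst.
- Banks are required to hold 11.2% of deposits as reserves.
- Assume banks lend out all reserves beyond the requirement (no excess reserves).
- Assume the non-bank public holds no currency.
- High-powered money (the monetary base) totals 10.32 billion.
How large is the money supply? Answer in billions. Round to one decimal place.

92.1 billion

With no currency drain or excess reserves, the money multiplier is m = 1/rr = 1/0.112 ≈ 8.9286.
Money supply M = m × MB = 8.9286 × 10.32 ≈ 92.1432 billion.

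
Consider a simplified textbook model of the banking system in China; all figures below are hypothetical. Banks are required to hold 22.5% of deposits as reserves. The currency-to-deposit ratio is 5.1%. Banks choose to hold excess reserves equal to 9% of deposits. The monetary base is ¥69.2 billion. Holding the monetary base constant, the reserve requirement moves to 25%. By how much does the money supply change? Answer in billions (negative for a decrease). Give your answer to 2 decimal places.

-12.71 billion

Initially m₁ = (1 + 0.051) / (0.225 + 0.09 + 0.051) ≈ 2.87158, so M₁ = 2.87158 × 69.2 ≈ 198.7133 billion.
After the change m₂ = (1 + 0.051) / (0.25 + 0.09 + 0.051) ≈ 2.68798, so M₂ = 2.68798 × 69.2 ≈ 186.0082 billion.
ΔM = M₂ − M₁ = 186.0082 − 198.7133 = -12.7051 billion.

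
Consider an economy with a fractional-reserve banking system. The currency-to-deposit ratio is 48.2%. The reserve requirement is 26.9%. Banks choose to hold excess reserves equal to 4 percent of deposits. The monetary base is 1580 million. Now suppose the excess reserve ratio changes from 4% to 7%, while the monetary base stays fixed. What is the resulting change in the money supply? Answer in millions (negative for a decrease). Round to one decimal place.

Initially m₁ = (1 + 0.482) / (0.269 + 0.04 + 0.482) ≈ 1.873578, so M₁ = 1.873578 × 1580 ≈ 2960.2532 million.
After the change m₂ = (1 + 0.482) / (0.269 + 0.07 + 0.482) ≈ 1.805116, so M₂ = 1.805116 × 1580 ≈ 2852.0833 million.
ΔM = M₂ − M₁ = 2852.0833 − 2960.2532 = -108.1699 million.

-108.2 million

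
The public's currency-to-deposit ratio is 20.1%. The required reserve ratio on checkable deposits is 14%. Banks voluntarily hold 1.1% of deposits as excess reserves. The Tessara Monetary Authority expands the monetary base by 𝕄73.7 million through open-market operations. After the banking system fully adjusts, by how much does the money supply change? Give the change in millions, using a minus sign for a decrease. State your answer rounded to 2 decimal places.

𝕄251.46 million

The money multiplier is m = (1 + c) / (rr + e + c) = (1 + 0.201) / (0.14 + 0.011 + 0.201) ≈ 3.41193.
The purchase adds 73.7 million of base, so ΔM = m × ΔMB = 3.41193 × (+73.7) ≈ 251.4592 million.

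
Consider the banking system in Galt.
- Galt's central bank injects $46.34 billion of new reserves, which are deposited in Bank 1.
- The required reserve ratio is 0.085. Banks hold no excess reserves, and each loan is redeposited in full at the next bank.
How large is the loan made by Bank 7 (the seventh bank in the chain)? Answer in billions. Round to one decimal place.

$24.9 billion

Each bank lends a fraction (1 − rr) = 0.9150 of the deposit it receives, so Bank 7 receives 46.34·0.9150^6 and lends 46.34·0.9150^7 ≈ 24.8831 billion.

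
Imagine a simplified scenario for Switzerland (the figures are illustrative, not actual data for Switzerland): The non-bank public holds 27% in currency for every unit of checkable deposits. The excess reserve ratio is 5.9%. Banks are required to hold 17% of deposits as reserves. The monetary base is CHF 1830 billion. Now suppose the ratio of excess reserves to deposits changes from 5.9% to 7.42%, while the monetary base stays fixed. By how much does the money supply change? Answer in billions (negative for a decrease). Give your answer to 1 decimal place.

Initially m₁ = (1 + 0.27) / (0.17 + 0.059 + 0.27) ≈ 2.545090, so M₁ = 2.545090 × 1830 = 4657.5147 billion.
After the change m₂ = (1 + 0.27) / (0.17 + 0.0742 + 0.27) ≈ 2.469856, so M₂ = 2.469856 × 1830 ≈ 4519.8365 billion.
ΔM = M₂ − M₁ = 4519.8365 − 4657.5147 = -137.6782 billion.

-137.7 billion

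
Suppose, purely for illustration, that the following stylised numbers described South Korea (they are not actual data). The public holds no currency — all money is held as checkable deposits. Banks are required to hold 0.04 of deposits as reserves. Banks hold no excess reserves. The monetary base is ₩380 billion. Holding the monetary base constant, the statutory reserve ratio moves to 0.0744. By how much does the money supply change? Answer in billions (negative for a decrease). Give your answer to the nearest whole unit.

Initially m₁ = 1 / (0.04) = 25, so M₁ = 25 × 380 = 9500 billion.
After the change m₂ = 1 / (0.0744) ≈ 13.4409, so M₂ = 13.4409 × 380 = 5107.542 billion.
ΔM = M₂ − M₁ = 5107.542 − 9500 = -4392.458 billion.

-4392 billion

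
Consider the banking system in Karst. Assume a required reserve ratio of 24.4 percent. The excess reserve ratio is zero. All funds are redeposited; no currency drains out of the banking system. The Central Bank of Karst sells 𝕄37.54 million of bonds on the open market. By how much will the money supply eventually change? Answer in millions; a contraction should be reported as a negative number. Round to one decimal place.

The simple money multiplier is m = 1/rr = 1/0.244 ≈ 4.0984.
An open-market sale reduces the monetary base by 37.54 million, so ΔM = m × ΔMB = 4.0984 × (−37.54) ≈ -153.8539 million.

-153.9 million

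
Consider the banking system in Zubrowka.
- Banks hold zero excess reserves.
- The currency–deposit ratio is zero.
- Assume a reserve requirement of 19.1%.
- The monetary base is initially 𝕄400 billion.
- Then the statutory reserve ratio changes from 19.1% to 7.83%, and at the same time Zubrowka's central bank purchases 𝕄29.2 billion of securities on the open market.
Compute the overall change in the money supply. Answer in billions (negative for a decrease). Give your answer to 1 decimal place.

𝕄3387.2 billion

Before: m₁ = 1 / (0.191) ≈ 5.23560, MB₁ = 400, so M₁ = 5.23560 × 400 = 2094.24 billion.
After: m₂ = 1 / (0.0783) ≈ 12.77139, MB₂ = 400 + 29.2 = 429.2, so M₂ = 12.77139 × 429.2 ≈ 5481.4806 billion.
ΔM = M₂ − M₁ = 5481.4806 − 2094.24 = 3387.2406 billion.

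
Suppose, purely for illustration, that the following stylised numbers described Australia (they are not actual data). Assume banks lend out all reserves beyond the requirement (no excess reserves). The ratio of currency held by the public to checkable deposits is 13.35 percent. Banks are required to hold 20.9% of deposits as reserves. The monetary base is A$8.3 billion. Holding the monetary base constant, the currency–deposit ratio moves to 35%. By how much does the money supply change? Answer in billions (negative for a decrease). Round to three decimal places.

Initially m₁ = (1 + 0.1335) / (0.209 + 0.1335) ≈ 3.30949, so M₁ = 3.30949 × 8.3 ≈ 27.4688 billion.
After the change m₂ = (1 + 0.35) / (0.209 + 0.35) ≈ 2.41503, so M₂ = 2.41503 × 8.3 ≈ 20.0447 billion.
ΔM = M₂ − M₁ = 20.0447 − 27.4688 = -7.4241 billion.

-7.424 billion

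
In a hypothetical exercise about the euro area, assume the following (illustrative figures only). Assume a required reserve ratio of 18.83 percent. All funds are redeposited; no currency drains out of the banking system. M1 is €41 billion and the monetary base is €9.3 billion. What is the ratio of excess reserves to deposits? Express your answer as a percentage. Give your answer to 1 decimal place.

Using m = M/MB = 41/9.3 ≈ 4.408602. Since m = (1 + c)/(c + rr + e), the denominator satisfies c + rr + e = (1 + c)/m = (1 + 0) / 4.408602 ≈ 0.226829.
With c = 0 and rr = 0.1883, the ratio of excess reserves to deposits is 0.226829 − 0 − 0.1883 = 0.038529.

3.9%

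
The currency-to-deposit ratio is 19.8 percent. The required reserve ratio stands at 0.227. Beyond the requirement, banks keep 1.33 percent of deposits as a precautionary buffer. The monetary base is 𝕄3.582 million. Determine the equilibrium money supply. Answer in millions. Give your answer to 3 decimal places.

𝕄9.791 million

The money multiplier is m = (1 + c) / (rr + e + c) = (1 + 0.198) / (0.227 + 0.0133 + 0.198) ≈ 2.73329.
So M = m × MB = 2.73329 × 3.582 ≈ 9.7906 million.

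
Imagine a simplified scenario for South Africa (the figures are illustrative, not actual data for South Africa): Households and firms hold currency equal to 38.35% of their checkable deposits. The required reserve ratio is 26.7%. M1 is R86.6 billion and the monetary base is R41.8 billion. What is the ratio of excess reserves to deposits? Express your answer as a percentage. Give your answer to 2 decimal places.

Using m = M/MB = 86.6/41.8 ≈ 2.071770. Since m = (1 + c)/(c + rr + e), the denominator satisfies c + rr + e = (1 + c)/m = (1 + 0.3835) / 2.071770 ≈ 0.667786.
With c = 0.3835 and rr = 0.267, the ratio of excess reserves to deposits is 0.667786 − 0.3835 − 0.267 = 0.017286.

1.73%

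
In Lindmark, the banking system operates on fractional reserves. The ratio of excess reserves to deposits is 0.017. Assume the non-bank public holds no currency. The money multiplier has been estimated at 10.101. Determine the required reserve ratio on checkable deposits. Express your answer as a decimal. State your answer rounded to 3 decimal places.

0.082

Using m = 10.101. Since m = (1 + c)/(c + rr + e), the denominator satisfies c + rr + e = (1 + c)/m = (1 + 0) / 10.101 ≈ 0.099000.
With c = 0 and e = 0.017, the required reserve ratio on checkable deposits is 0.099000 − 0 − 0.017 = 0.082.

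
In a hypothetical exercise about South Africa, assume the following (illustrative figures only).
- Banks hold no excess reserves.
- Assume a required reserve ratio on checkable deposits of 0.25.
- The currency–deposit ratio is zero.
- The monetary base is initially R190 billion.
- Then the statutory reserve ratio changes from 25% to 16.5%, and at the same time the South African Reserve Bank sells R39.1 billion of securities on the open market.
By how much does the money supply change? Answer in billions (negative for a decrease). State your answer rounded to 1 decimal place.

Before: m₁ = 1 / (0.25) = 4, MB₁ = 190, so M₁ = 4 × 190 = 760 billion.
After: m₂ = 1 / (0.165) ≈ 6.06061, MB₂ = 190 − 39.1 = 150.9, so M₂ = 6.06061 × 150.9 ≈ 914.546 billion.
ΔM = M₂ − M₁ = 914.546 − 760 = 154.546 billion.

R154.5 billion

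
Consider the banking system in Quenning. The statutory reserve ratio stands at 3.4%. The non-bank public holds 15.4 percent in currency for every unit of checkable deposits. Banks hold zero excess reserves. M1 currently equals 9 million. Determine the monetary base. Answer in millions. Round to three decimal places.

The money multiplier is m = (1 + c) / (rr + c) = (1 + 0.154) / (0.034 + 0.154) ≈ 6.13830.
MB = M / m = 9 / 6.13830 ≈ 1.4662 million.

1.466 million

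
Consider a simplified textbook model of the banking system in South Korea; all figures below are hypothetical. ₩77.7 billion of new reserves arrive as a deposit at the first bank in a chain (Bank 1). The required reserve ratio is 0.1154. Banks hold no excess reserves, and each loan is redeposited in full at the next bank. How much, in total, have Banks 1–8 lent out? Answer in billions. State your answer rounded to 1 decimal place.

Bank i lends (1 − rr)^i of the original deposit: Bank 1 lends 77.7·0.8846 ≈ 68.7334, Bank 2 lends 77.7·0.8846² ≈ 60.8016, and so on.
Summing a geometric series: total = 77.7·[0.8846·(1 − 0.8846^8) / (1 − 0.8846)] ≈ 372.2851 billion.

₩372.3 billion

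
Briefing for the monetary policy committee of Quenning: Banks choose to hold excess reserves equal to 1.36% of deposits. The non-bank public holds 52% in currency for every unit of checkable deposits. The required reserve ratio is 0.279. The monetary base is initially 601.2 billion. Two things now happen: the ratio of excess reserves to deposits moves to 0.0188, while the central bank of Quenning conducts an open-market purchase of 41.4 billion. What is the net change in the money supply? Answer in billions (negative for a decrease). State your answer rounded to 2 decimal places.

Before: m₁ = (1 + 0.52) / (0.279 + 0.0136 + 0.52) ≈ 1.870539, MB₁ = 601.2, so M₁ = 1.870539 × 601.2 ≈ 1124.568 billion.
After: m₂ = (1 + 0.52) / (0.279 + 0.0188 + 0.52) ≈ 1.858645, MB₂ = 601.2 + 41.4 = 642.6, so M₂ = 1.858645 × 642.6 ≈ 1194.3653 billion.
ΔM = M₂ − M₁ = 1194.3653 − 1124.568 = 69.7973 billion.

69.80 billion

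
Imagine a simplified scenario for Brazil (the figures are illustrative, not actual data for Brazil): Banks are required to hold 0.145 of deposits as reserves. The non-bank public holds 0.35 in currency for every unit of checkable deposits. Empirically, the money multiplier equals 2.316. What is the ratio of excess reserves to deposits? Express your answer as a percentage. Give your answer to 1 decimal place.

Using m = 2.316. Since m = (1 + c)/(c + rr + e), the denominator satisfies c + rr + e = (1 + c)/m = (1 + 0.35) / 2.316 ≈ 0.582902.
With c = 0.35 and rr = 0.145, the ratio of excess reserves to deposits is 0.582902 − 0.35 − 0.145 = 0.087902.

8.8%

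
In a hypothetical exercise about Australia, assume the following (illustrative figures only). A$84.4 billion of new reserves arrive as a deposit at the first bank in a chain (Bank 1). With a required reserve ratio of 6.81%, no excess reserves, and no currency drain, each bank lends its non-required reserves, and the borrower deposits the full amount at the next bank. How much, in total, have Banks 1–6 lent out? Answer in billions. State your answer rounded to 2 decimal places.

A$398.50 billion

Bank i lends (1 − rr)^i of the original deposit: Bank 1 lends 84.4·0.9319 ≈ 78.6524, Bank 2 lends 84.4·0.9319² ≈ 73.2961, and so on.
Summing a geometric series: total = 84.4·[0.9319·(1 − 0.9319^6) / (1 − 0.9319)] ≈ 398.5034 billion.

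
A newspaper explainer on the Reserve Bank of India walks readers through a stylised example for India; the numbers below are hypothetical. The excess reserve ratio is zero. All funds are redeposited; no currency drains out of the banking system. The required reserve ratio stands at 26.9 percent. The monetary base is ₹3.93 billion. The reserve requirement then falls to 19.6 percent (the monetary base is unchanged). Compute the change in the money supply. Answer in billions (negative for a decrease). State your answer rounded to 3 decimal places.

₹5.441 billion

Initially m₁ = 1 / (0.269) ≈ 3.71747, so M₁ = 3.71747 × 3.93 ≈ 14.6097 billion.
After the change m₂ = 1 / (0.196) ≈ 5.10204, so M₂ = 5.10204 × 3.93 ≈ 20.051 billion.
ΔM = M₂ − M₁ = 20.051 − 14.6097 = 5.4413 billion.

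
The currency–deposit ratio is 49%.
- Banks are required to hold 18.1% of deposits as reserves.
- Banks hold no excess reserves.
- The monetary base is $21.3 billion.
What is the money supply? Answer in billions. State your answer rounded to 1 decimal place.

$47.3 billion

The money multiplier is m = (1 + c) / (rr + c) = (1 + 0.49) / (0.181 + 0.49) ≈ 2.2206.
So M = m × MB = 2.2206 × 21.3 ≈ 47.2988 billion.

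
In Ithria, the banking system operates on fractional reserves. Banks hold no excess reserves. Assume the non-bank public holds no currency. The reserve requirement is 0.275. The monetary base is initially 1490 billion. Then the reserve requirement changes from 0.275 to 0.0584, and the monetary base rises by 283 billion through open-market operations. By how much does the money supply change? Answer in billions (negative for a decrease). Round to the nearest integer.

Before: m₁ = 1 / (0.275) ≈ 3.63636, MB₁ = 1490, so M₁ = 3.63636 × 1490 = 5418.1764 billion.
After: m₂ = 1 / (0.0584) ≈ 17.12329, MB₂ = 1490 + 283 = 1773, so M₂ = 17.12329 × 1773 ≈ 30359.5932 billion.
ΔM = M₂ − M₁ = 30359.5932 − 5418.1764 = 24941.4168 billion.

24941 billion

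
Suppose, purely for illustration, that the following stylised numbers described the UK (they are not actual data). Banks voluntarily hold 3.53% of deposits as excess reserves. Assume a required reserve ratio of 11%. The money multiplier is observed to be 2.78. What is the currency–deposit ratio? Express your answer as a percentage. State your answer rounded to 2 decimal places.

Using m = 2.78. From m = (1 + c)/(c + rr + e), rearranging gives 1 + c = m·(c + rr + e), so c·(1 − m) = m·(rr + e) − 1.
Hence c = [m·(rr + e) − 1]/(1 − m) = [2.78 × (0.11 + 0.0353) − 1] / (1 − 2.78) ≈ 0.334869.

33.49%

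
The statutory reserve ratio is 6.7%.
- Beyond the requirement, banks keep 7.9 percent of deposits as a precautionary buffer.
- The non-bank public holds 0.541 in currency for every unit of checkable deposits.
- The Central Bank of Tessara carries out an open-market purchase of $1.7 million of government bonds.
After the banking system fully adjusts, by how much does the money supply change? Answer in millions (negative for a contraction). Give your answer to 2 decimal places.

$3.81 million

The money multiplier is m = (1 + c) / (rr + e + c) = (1 + 0.541) / (0.067 + 0.079 + 0.541) ≈ 2.2431.
The purchase adds 1.7 million of base, so ΔM = m × ΔMB = 2.2431 × (+1.7) ≈ 3.8133 million.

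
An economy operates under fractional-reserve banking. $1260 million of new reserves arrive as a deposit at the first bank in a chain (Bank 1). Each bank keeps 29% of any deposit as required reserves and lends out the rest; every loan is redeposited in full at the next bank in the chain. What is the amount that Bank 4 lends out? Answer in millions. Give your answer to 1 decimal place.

$320.2 million

Each bank lends a fraction (1 − rr) = 0.7100 of the deposit it receives, so Bank 4 receives 1260·0.7100^3 and lends 1260·0.7100^4 ≈ 320.1872 million.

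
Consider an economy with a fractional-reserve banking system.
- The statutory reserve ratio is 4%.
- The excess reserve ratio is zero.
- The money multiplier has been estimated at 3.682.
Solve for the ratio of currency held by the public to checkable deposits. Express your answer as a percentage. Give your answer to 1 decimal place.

Using m = 3.682. From m = (1 + c)/(c + rr + e), rearranging gives 1 + c = m·(c + rr + e), so c·(1 − m) = m·(rr + e) − 1.
Hence c = [m·(rr + e) − 1]/(1 − m) = [3.682 × (0.04 + 0) − 1] / (1 − 3.682) ≈ 0.317942.

31.8%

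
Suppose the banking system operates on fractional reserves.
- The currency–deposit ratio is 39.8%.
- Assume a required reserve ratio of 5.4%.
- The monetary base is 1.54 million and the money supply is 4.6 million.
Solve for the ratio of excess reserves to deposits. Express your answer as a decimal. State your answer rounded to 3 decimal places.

Using m = M/MB = 4.6/1.54 ≈ 2.987013. Since m = (1 + c)/(c + rr + e), the denominator satisfies c + rr + e = (1 + c)/m = (1 + 0.398) / 2.987013 ≈ 0.468026.
With c = 0.398 and rr = 0.054, the ratio of excess reserves to deposits is 0.468026 − 0.398 − 0.054 = 0.016026.

0.016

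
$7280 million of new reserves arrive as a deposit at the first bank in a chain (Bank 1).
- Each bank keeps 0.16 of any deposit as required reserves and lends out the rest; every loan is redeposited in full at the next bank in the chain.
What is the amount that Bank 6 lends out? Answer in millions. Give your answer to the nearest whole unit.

$2557 million

Each bank lends a fraction (1 − rr) = 0.8400 of the deposit it receives, so Bank 6 receives 7280·0.8400^5 and lends 7280·0.8400^6 ≈ 2557.4497 million.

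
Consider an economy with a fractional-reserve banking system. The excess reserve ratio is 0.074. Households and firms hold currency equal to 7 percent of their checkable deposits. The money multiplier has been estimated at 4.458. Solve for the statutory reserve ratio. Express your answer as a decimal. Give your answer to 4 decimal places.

Using m = 4.458. Since m = (1 + c)/(c + rr + e), the denominator satisfies c + rr + e = (1 + c)/m = (1 + 0.07) / 4.458 ≈ 0.240018.
With c = 0.07 and e = 0.074, the statutory reserve ratio is 0.240018 − 0.07 − 0.074 = 0.096018.

0.0960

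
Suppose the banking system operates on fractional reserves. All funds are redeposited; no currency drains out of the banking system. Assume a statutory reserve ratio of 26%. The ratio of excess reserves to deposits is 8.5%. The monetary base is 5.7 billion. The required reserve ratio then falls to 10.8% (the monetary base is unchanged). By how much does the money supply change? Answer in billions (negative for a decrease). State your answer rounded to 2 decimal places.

13.01 billion

Initially m₁ = 1 / (0.26 + 0.085) ≈ 2.8986, so M₁ = 2.8986 × 5.7 ≈ 16.522 billion.
After the change m₂ = 1 / (0.108 + 0.085) ≈ 5.1813, so M₂ = 5.1813 × 5.7 ≈ 29.5334 billion.
ΔM = M₂ − M₁ = 29.5334 − 16.522 = 13.0114 billion.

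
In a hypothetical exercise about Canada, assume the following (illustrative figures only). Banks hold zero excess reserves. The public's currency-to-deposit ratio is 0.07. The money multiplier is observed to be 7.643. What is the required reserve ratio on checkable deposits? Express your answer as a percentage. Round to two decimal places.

7.00%

Using m = 7.643. Since m = (1 + c)/(c + rr + e), the denominator satisfies c + rr + e = (1 + c)/m = (1 + 0.07) / 7.643 ≈ 0.139997.
With c = 0.07 and e = 0, the required reserve ratio on checkable deposits is 0.139997 − 0.07 − 0 = 0.069997.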